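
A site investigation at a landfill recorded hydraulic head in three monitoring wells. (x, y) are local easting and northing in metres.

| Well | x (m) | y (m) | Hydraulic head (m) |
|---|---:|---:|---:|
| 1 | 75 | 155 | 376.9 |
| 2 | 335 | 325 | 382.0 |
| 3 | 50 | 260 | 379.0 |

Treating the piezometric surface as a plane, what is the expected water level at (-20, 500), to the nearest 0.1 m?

Three-point gradient (reference 1): Δ to 2 = (260, 170, +5.1), Δ to 3 = (-25, 105, +2.1).
∂h/∂x = +0.005658, ∂h/∂y = +0.02135 (det = 31550).
h(-20, 500) = 376.9 + (+0.005658)·(-95) + (+0.02135)·(345) = 376.9 -0.537 +7.365 = 383.727 m.

383.7 m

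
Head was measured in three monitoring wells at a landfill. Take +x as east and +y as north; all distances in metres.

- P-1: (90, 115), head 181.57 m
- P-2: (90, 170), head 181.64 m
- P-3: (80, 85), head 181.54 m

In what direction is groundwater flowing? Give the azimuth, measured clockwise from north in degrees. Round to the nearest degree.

With h = a·x + b·y + c and P-1 as origin, the differences give:
  0·a + 55·b = +0.07
  (-10)·a + (-30)·b = -0.03
Eliminate b (×(-30) and ×55, subtract): 550·a = -0.450 → a = ∂h/∂x = -0.0008182
Back-substitute: b = ∂h/∂y = +0.001273.
Flow direction (−∇h) has components (+0.0008182 E, -0.001273 N).
Azimuth = atan2(E, N) = atan2(+0.0008182, -0.001273) = 147.3° ≈ 147°.

147°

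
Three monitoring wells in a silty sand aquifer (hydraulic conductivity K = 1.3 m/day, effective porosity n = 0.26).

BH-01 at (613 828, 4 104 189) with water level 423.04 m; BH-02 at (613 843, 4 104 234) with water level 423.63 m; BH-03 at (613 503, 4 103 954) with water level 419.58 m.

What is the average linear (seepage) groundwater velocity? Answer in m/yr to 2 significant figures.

With h = a·x + b·y + c and BH-01 as origin, the differences give:
  15·a + 45·b = +0.59
  (-325)·a + (-235)·b = -3.46
Eliminate b (×(-235) and ×45, subtract): 11100·a = 17.050 → a = ∂h/∂x = +0.001536
Back-substitute: b = ∂h/∂y = +0.01260.
|∇h| = √(0.001536² + 0.01260²) = 0.01269
Seepage velocity v = K·i/n = 1.3 × 0.01269 / 0.26 = 0.06345 m/day = 23.18 m/yr.

23 m/yr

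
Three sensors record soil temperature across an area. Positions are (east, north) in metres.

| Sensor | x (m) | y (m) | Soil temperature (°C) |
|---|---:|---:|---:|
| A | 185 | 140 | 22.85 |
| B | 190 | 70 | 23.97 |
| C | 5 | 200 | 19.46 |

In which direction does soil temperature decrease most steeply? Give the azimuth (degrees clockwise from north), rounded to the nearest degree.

With T = a·x + b·y + c and A as origin, the differences give:
  5·a + (-70)·b = +1.12
  (-180)·a + 60·b = -3.39
Eliminate b (×60 and ×(-70), subtract): -12300·a = -170.100 → a = ∂T/∂x = +0.01383
Back-substitute: b = ∂T/∂y = -0.01501.
Steepest decrease is along −∇f: components (-0.01383 E, +0.01501 N).
Azimuth = atan2(-0.01383, +0.01501) = 317.3° ≈ 317°.

317°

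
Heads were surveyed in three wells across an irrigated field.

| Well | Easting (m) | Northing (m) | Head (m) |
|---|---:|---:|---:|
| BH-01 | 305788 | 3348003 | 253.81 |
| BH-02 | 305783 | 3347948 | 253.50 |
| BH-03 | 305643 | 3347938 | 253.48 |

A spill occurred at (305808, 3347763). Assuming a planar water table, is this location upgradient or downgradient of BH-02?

downgradient

Differences from BH-01: to BH-02 (Δx, Δy, Δh) = (-5, -55, -0.31); to BH-03 = (-145, -65, -0.33).
Solve a·Δx + b·Δy = Δh: det = (-5)·(-65) − (-145)·(-55) = -7650.
∂h/∂x = [(-0.31)·(-65) − (-0.33)·(-55)] / -7650 = -0.0002614
∂h/∂y = [(-5)·(-0.33) − (-145)·(-0.31)] / -7650 = +0.005660
Head at (305808, 3347763) = 253.81 + (-0.0002614)·(20) + (+0.005660)·(-240) = 252.45 m.
That is lower than the 253.50 m at BH-02, so the point is downgradient.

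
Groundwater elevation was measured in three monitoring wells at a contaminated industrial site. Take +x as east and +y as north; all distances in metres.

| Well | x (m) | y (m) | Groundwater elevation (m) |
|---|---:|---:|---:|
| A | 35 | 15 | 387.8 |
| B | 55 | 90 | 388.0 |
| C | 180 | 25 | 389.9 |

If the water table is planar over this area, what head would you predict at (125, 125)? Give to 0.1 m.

389.0 m

Three-point gradient (reference A): Δ to B = (20, 75, +0.2), Δ to C = (145, 10, +2.1).
∂h/∂x = +0.01457, ∂h/∂y = -0.001218 (det = -10675).
h(125, 125) = 387.8 + (+0.01457)·(90) + (-0.001218)·(110) = 387.8 +1.311 -0.134 = 388.977 m.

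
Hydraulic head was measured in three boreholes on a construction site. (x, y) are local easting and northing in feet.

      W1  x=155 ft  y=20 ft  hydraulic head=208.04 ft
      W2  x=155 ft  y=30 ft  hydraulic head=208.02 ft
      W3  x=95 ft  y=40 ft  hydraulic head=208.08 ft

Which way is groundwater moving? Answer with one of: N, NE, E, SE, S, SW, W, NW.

NE

Differences from W1: to W2 (Δx, Δy, Δh) = (0, 10, -0.02); to W3 = (-60, 20, +0.04).
Determinant of the coordinate differences = 0·20 − (-60)·10 = 600.
∂h/∂x = [(-0.02)·20 − (+0.04)·10] / 600 = -0.001333
∂h/∂y = [0·(+0.04) − (-60)·(-0.02)] / 600 = -0.002000
Flow = −∇h = (+0.001333 east, +0.002000 north), which points northeast.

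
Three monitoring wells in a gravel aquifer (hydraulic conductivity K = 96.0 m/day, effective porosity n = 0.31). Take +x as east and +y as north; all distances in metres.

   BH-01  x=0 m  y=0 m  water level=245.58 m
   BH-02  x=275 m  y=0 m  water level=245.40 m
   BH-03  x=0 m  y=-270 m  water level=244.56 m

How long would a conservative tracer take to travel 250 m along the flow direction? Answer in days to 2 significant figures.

∂h/∂x = (245.40 − 245.58) / (275 − 0) = -0.0006545
∂h/∂y = (244.56 − 245.58) / (-270 − 0) = +0.003778
|∇h| = √(-0.0006545² + 0.003778²) = 0.003834
Seepage velocity v = K·i/n = 96.0 × 0.003834 / 0.31 = 1.187 m/day.
t = 250 / 1.187 = 210.6 days.

210 days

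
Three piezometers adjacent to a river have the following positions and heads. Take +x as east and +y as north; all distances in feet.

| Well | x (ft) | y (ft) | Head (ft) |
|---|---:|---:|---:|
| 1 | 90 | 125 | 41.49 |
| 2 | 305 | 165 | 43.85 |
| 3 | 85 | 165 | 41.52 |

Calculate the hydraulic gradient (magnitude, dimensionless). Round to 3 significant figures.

0.0108

Taking 1 as reference: 2−1 = (215, 40, +2.36); 3−1 = (-5, 40, +0.03).
Solve a·Δx + b·Δy = Δh: det = 215·40 − (-5)·40 = 8800.
∂h/∂x = [(+2.36)·40 − (+0.03)·40] / 8800 = +0.01059
∂h/∂y = [215·(+0.03) − (-5)·(+2.36)] / 8800 = +0.002074
|∇h| = √(0.01059² + 0.002074²) = 0.01079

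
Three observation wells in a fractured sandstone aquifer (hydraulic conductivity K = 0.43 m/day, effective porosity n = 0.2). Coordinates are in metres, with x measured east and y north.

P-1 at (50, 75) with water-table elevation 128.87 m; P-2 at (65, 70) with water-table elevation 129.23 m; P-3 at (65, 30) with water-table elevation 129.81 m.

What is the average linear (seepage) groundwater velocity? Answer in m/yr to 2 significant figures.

Taking P-1 as reference: P-2−P-1 = (15, -5, +0.36); P-3−P-1 = (15, -45, +0.94).
Determinant of the coordinate differences = 15·(-45) − 15·(-5) = -600.
∂h/∂x = [(+0.36)·(-45) − (+0.94)·(-5)] / -600 = +0.01917
∂h/∂y = [15·(+0.94) − 15·(+0.36)] / -600 = -0.01450
|∇h| = √(0.01917² + -0.01450²) = 0.02404
Seepage velocity v = K·i/n = 0.43 × 0.02404 / 0.2 = 0.05169 m/day = 18.88 m/yr.

19 m/yr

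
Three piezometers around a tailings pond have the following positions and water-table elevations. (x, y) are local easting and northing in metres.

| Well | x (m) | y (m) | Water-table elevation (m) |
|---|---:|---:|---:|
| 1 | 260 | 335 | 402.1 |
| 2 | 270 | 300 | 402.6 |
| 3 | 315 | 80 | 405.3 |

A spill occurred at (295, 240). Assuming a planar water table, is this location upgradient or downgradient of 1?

Three-point gradient (reference 1): Δ to 2 = (10, -35, +0.5), Δ to 3 = (55, -255, +3.2).
∂h/∂x = +0.02480, ∂h/∂y = -0.007200 (det = -625).
Head at (295, 240) = 402.1 + (+0.02480)·(35) + (-0.007200)·(-95) = 403.65 m.
That is higher than the 402.1 m at 1, so the point is upgradient.

upgradient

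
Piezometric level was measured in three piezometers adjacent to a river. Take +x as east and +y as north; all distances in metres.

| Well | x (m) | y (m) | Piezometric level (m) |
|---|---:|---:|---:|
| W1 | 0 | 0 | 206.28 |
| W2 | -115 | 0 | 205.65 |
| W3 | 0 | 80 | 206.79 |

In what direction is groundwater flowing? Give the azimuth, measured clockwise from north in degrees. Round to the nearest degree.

∂h/∂x = (205.65 − 206.28) / (-115 − 0) = +0.005478
∂h/∂y = (206.79 − 206.28) / (80 − 0) = +0.006375
Flow direction (−∇h) has components (-0.005478 E, -0.006375 N).
Azimuth = atan2(E, N) = atan2(-0.005478, -0.006375) = 220.7° ≈ 221°.

221°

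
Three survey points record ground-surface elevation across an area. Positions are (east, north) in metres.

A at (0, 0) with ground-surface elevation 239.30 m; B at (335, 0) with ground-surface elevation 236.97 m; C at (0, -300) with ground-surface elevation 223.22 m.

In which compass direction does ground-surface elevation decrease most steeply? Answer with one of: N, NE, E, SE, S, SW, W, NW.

∂z/∂x = (236.97 − 239.30) / (335 − 0) = -0.006955
∂z/∂y = (223.22 − 239.30) / (-300 − 0) = +0.05360
Steepest decrease is along −∇f = (+0.006955 E, -0.05360 N) → south.

S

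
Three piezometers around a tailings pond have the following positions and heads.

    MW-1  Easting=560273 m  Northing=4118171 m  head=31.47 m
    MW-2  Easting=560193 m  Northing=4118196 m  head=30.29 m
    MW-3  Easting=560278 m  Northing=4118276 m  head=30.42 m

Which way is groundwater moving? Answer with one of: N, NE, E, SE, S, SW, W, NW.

NW

Taking MW-1 as reference: MW-2−MW-1 = (-80, 25, -1.18); MW-3−MW-1 = (5, 105, -1.05).
Solve a·Δx + b·Δy = Δh: det = (-80)·105 − 5·25 = -8525.
∂h/∂x = [(-1.18)·105 − (-1.05)·25] / -8525 = +0.01145
∂h/∂y = [(-80)·(-1.05) − 5·(-1.18)] / -8525 = -0.01055
Flow = −∇h = (-0.01145 east, +0.01055 north), which points northwest.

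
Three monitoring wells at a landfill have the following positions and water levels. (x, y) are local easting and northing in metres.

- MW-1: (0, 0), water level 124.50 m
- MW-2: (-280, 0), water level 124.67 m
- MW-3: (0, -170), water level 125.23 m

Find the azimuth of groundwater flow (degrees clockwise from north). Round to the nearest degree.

∂h/∂x = (124.67 − 124.50) / (-280 − 0) = -0.0006071
∂h/∂y = (125.23 − 124.50) / (-170 − 0) = -0.004294
Flow direction (−∇h) has components (+0.0006071 E, +0.004294 N).
Azimuth = atan2(E, N) = atan2(+0.0006071, +0.004294) = 8.0° ≈ 008°.

008°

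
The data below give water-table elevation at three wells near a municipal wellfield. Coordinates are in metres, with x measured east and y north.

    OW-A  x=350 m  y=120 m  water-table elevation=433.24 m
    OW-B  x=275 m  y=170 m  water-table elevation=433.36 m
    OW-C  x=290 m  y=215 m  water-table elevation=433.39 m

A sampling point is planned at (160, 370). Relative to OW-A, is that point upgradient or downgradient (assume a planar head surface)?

Differences from OW-A: to OW-B (Δx, Δy, Δh) = (-75, 50, +0.12); to OW-C = (-60, 95, +0.15).
Solve a·Δx + b·Δy = Δh: det = (-75)·95 − (-60)·50 = -4125.
∂h/∂x = [(+0.12)·95 − (+0.15)·50] / -4125 = -0.0009455
∂h/∂y = [(-75)·(+0.15) − (-60)·(+0.12)] / -4125 = +0.0009818
Head at (160, 370) = 433.24 + (-0.0009455)·(-190) + (+0.0009818)·(250) = 433.67 m.
That is higher than the 433.24 m at OW-A, so the point is upgradient.

upgradient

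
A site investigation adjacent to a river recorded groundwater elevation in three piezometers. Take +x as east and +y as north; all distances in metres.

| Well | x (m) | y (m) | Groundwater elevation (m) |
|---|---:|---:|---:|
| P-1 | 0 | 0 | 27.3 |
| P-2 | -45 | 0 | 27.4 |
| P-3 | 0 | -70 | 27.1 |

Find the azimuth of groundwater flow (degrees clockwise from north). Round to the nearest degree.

142°

∂h/∂x = (27.4 − 27.3) / (-45 − 0) = -0.002222
∂h/∂y = (27.1 − 27.3) / (-70 − 0) = +0.002857
Flow direction (−∇h) has components (+0.002222 E, -0.002857 N).
Azimuth = atan2(E, N) = atan2(+0.002222, -0.002857) = 142.1° ≈ 142°.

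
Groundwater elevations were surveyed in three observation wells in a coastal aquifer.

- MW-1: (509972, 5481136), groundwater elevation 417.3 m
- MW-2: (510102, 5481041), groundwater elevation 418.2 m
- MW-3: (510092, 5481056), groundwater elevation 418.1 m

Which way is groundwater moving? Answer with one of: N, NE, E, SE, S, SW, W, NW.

Differences from MW-1: to MW-2 (Δx, Δy, Δh) = (130, -95, +0.9); to MW-3 = (120, -80, +0.8).
Solve a·Δx + b·Δy = Δh: det = 130·(-80) − 120·(-95) = 1000.
∂h/∂x = [(+0.9)·(-80) − (+0.8)·(-95)] / 1000 = +0.004000
∂h/∂y = [130·(+0.8) − 120·(+0.9)] / 1000 = -0.004000
Flow = −∇h = (-0.004000 east, +0.004000 north), which points northwest.

NW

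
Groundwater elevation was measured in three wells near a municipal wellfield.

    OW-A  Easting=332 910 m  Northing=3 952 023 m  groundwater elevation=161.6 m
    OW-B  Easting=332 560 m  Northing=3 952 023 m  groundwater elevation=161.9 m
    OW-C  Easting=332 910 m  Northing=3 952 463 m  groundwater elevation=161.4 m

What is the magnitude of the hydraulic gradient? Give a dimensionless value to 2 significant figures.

0.00097

∂h/∂x = (161.9 − 161.6) / (332560 − 332910) = -0.0008571
∂h/∂y = (161.4 − 161.6) / (3952463 − 3952023) = -0.0004545
|∇h| = √(-0.0008571² + -0.0004545²) = 0.0009701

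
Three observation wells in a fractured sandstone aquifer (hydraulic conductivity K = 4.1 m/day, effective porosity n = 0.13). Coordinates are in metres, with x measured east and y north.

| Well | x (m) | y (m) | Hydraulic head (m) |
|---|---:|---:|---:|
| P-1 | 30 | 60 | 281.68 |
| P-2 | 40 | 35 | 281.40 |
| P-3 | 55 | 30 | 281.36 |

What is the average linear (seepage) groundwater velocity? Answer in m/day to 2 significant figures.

0.37 m/day

With h = a·x + b·y + c and P-1 as origin, the differences give:
  10·a + (-25)·b = -0.28
  25·a + (-30)·b = -0.32
Eliminate b (×(-30) and ×(-25), subtract): 325·a = 0.400 → a = ∂h/∂x = +0.001231
Back-substitute: b = ∂h/∂y = +0.01169.
|∇h| = √(0.001231² + 0.01169²) = 0.01175
Seepage velocity v = K·i/n = 4.1 × 0.01175 / 0.13 = 0.3706 m/day.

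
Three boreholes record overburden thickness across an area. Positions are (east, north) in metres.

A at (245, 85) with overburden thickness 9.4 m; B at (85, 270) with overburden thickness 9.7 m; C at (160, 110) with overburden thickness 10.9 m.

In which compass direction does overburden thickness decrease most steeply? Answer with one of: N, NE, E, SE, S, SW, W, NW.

NE

With d = a·x + b·y + c and A as origin, the differences give:
  (-160)·a + 185·b = +0.3
  (-85)·a + 25·b = +1.5
Eliminate b (×25 and ×185, subtract): 11725·a = -270.00 → a = ∂d/∂x = -0.02303
Back-substitute: b = ∂d/∂y = -0.01829.
Steepest decrease is along −∇f = (+0.02303 E, +0.01829 N) → northeast.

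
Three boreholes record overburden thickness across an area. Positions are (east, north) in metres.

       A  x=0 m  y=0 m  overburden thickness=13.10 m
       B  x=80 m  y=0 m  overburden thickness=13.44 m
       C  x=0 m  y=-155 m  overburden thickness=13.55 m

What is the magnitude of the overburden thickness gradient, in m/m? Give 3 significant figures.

0.00515 m/m

∂d/∂x = (13.44 − 13.10) / (80 − 0) = +0.004250
∂d/∂y = (13.55 − 13.10) / (-155 − 0) = -0.002903
|∇f| = √(0.004250² + -0.002903²) = 0.005147 m/m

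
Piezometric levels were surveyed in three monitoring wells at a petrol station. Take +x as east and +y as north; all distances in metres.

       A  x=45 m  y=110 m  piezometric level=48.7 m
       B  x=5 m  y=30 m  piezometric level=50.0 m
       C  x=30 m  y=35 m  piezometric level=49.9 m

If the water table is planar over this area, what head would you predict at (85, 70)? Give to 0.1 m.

Differences from A: to B (Δx, Δy, Δh) = (-40, -80, +1.3); to C = (-15, -75, +1.2).
Solve a·Δx + b·Δy = Δh: det = (-40)·(-75) − (-15)·(-80) = 1800.
∂h/∂x = [(+1.3)·(-75) − (+1.2)·(-80)] / 1800 = -0.0008333
∂h/∂y = [(-40)·(+1.2) − (-15)·(+1.3)] / 1800 = -0.01583
h(85, 70) = 48.7 + (-0.0008333)·(40) + (-0.01583)·(-40) = 48.7 -0.033 +0.633 = 49.300 m.

49.3 m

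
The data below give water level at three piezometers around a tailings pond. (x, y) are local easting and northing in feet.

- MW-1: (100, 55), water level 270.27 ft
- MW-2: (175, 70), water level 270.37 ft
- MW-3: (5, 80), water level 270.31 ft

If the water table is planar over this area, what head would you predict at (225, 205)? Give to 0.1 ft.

270.9 ft

Differences from MW-1: to MW-2 (Δx, Δy, Δh) = (75, 15, +0.10); to MW-3 = (-95, 25, +0.04).
Solve a·Δx + b·Δy = Δh: det = 75·25 − (-95)·15 = 3300.
∂h/∂x = [(+0.10)·25 − (+0.04)·15] / 3300 = +0.0005758
∂h/∂y = [75·(+0.04) − (-95)·(+0.10)] / 3300 = +0.003788
h(225, 205) = 270.27 + (+0.0005758)·(125) + (+0.003788)·(150) = 270.27 +0.072 +0.568 = 270.910 ft.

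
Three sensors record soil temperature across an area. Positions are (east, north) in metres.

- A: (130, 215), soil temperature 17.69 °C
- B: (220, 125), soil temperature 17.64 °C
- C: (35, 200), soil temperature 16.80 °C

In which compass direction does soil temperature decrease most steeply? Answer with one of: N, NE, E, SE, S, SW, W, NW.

Taking A as reference: B−A = (90, -90, -0.05); C−A = (-95, -15, -0.89).
Determinant of the coordinate differences = 90·(-15) − (-95)·(-90) = -9900.
∂T/∂x = [(-0.05)·(-15) − (-0.89)·(-90)] / -9900 = +0.008015
∂T/∂y = [90·(-0.89) − (-95)·(-0.05)] / -9900 = +0.008571
Steepest decrease is along −∇f = (-0.008015 E, -0.008571 N) → southwest.

SW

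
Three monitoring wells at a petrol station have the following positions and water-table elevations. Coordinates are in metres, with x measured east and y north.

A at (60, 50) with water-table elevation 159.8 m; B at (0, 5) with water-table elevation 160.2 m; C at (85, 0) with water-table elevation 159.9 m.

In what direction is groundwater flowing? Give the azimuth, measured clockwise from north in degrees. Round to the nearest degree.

Three-point gradient (reference A): Δ to B = (-60, -45, +0.4), Δ to C = (25, -50, +0.1).
∂h/∂x = -0.003758, ∂h/∂y = -0.003879 (det = 4125).
Flow direction (−∇h) has components (+0.003758 E, +0.003879 N).
Azimuth = atan2(E, N) = atan2(+0.003758, +0.003879) = 44.1° ≈ 044°.

044°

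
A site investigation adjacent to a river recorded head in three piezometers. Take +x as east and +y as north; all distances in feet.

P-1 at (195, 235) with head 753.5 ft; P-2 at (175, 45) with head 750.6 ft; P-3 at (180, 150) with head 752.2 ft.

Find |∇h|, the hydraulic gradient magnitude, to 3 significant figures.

Differences from P-1: to P-2 (Δx, Δy, Δh) = (-20, -190, -2.9); to P-3 = (-15, -85, -1.3).
Determinant of the coordinate differences = (-20)·(-85) − (-15)·(-190) = -1150.
∂h/∂x = [(-2.9)·(-85) − (-1.3)·(-190)] / -1150 = +0.0004348
∂h/∂y = [(-20)·(-1.3) − (-15)·(-2.9)] / -1150 = +0.01522
|∇h| = √(0.0004348² + 0.01522²) = 0.01523

0.0152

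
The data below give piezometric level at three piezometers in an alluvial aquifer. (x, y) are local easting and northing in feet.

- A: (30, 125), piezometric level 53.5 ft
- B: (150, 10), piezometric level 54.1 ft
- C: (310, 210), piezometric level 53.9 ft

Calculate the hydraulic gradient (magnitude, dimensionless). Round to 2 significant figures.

0.0036

With h = a·x + b·y + c and A as origin, the differences give:
  120·a + (-115)·b = +0.6
  280·a + 85·b = +0.4
Eliminate b (×85 and ×(-115), subtract): 42400·a = 97.00 → a = ∂h/∂x = +0.002288
Back-substitute: b = ∂h/∂y = -0.002830.
|∇h| = √(0.002288² + -0.002830²) = 0.003639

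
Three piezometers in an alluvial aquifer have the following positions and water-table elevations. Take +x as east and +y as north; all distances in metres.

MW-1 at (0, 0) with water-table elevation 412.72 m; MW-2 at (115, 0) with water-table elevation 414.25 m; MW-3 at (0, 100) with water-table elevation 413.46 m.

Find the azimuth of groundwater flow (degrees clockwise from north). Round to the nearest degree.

∂h/∂x = (414.25 − 412.72) / (115 − 0) = +0.01330
∂h/∂y = (413.46 − 412.72) / (100 − 0) = +0.007400
Flow direction (−∇h) has components (-0.01330 E, -0.007400 N).
Azimuth = atan2(E, N) = atan2(-0.01330, -0.007400) = 240.9° ≈ 241°.

241°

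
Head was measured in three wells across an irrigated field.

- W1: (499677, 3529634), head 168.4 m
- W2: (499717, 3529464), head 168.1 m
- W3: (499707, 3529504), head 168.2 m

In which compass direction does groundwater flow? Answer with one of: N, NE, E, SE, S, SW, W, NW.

Taking W1 as reference: W2−W1 = (40, -170, -0.3); W3−W1 = (30, -130, -0.2).
Solve a·Δx + b·Δy = Δh: det = 40·(-130) − 30·(-170) = -100.
∂h/∂x = [(-0.3)·(-130) − (-0.2)·(-170)] / -100 = -0.05000
∂h/∂y = [40·(-0.2) − 30·(-0.3)] / -100 = -0.010000
Flow = −∇h = (+0.05000 east, +0.010000 north), which points east.

E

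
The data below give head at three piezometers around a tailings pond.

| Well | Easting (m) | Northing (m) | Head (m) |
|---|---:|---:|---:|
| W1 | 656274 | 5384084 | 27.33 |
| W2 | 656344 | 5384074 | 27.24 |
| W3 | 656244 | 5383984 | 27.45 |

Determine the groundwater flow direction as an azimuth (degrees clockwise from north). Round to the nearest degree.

061°

Taking W1 as reference: W2−W1 = (70, -10, -0.09); W3−W1 = (-30, -100, +0.12).
Solve a·Δx + b·Δy = Δh: det = 70·(-100) − (-30)·(-10) = -7300.
∂h/∂x = [(-0.09)·(-100) − (+0.12)·(-10)] / -7300 = -0.001397
∂h/∂y = [70·(+0.12) − (-30)·(-0.09)] / -7300 = -0.0007808
Flow direction (−∇h) has components (+0.001397 E, +0.0007808 N).
Azimuth = atan2(E, N) = atan2(+0.001397, +0.0007808) = 60.8° ≈ 061°.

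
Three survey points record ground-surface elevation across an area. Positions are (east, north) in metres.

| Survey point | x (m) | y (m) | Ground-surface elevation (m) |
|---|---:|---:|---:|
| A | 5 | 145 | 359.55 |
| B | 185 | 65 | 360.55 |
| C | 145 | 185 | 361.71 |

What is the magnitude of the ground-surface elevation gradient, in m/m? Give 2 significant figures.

0.018 m/m

With z = a·x + b·y + c and A as origin, the differences give:
  180·a + (-80)·b = +1.00
  140·a + 40·b = +2.16
Eliminate b (×40 and ×(-80), subtract): 18400·a = 212.800 → a = ∂z/∂x = +0.01157
Back-substitute: b = ∂z/∂y = +0.01352.
|∇f| = √(0.01157² + 0.01352²) = 0.01779 m/m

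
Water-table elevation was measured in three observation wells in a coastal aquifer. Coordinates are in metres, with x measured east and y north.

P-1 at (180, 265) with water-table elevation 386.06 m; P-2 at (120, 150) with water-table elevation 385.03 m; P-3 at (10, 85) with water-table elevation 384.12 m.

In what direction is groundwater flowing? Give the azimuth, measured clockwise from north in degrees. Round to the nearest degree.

213°

With h = a·x + b·y + c and P-1 as origin, the differences give:
  (-60)·a + (-115)·b = -1.03
  (-170)·a + (-180)·b = -1.94
Eliminate b (×(-180) and ×(-115), subtract): -8750·a = -37.700 → a = ∂h/∂x = +0.004309
Back-substitute: b = ∂h/∂y = +0.006709.
Flow direction (−∇h) has components (-0.004309 E, -0.006709 N).
Azimuth = atan2(E, N) = atan2(-0.004309, -0.006709) = 212.7° ≈ 213°.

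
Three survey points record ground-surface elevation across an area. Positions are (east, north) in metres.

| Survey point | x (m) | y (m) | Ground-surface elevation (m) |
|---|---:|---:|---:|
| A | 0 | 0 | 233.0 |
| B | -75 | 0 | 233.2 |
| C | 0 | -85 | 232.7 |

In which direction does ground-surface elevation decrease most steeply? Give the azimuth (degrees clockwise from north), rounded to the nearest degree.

∂z/∂x = (233.2 − 233.0) / (-75 − 0) = -0.002667
∂z/∂y = (232.7 − 233.0) / (-85 − 0) = +0.003529
Steepest decrease is along −∇f: components (+0.002667 E, -0.003529 N).
Azimuth = atan2(+0.002667, -0.003529) = 142.9° ≈ 143°.

143°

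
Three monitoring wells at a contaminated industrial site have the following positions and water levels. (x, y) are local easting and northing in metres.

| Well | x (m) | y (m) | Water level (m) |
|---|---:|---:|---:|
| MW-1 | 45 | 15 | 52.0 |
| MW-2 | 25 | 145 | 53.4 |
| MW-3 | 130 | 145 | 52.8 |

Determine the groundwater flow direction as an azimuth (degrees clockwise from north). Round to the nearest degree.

With h = a·x + b·y + c and MW-1 as origin, the differences give:
  (-20)·a + 130·b = +1.4
  85·a + 130·b = +0.8
Eliminate b (×130 and ×130, subtract): -13650·a = 78.00 → a = ∂h/∂x = -0.005714
Back-substitute: b = ∂h/∂y = +0.009890.
Flow direction (−∇h) has components (+0.005714 E, -0.009890 N).
Azimuth = atan2(E, N) = atan2(+0.005714, -0.009890) = 150.0° ≈ 150°.

150°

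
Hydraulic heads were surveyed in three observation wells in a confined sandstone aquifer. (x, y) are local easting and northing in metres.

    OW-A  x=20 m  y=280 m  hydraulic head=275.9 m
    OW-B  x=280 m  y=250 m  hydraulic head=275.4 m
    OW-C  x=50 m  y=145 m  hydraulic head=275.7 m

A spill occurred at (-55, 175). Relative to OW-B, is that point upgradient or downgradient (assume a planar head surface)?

Three-point gradient (reference OW-A): Δ to OW-B = (260, -30, -0.5), Δ to OW-C = (30, -135, -0.2).
∂h/∂x = -0.001798, ∂h/∂y = +0.001082 (det = -34200).
Head at (-55, 175) = 275.9 + (-0.001798)·(-75) + (+0.001082)·(-105) = 275.92 m.
That is higher than the 275.4 m at OW-B, so the point is upgradient.

upgradient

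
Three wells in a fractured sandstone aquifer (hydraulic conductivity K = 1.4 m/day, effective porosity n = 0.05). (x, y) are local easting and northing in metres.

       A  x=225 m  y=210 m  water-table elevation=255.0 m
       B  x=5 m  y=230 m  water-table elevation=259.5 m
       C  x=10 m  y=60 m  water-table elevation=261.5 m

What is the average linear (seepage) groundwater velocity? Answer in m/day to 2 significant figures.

0.70 m/day

Taking A as reference: B−A = (-220, 20, +4.5); C−A = (-215, -150, +6.5).
Solve a·Δx + b·Δy = Δh: det = (-220)·(-150) − (-215)·20 = 37300.
∂h/∂x = [(+4.5)·(-150) − (+6.5)·20] / 37300 = -0.02158
∂h/∂y = [(-220)·(+6.5) − (-215)·(+4.5)] / 37300 = -0.01240
|∇h| = √(-0.02158² + -0.01240²) = 0.02489
Seepage velocity v = K·i/n = 1.4 × 0.02489 / 0.05 = 0.6969 m/day.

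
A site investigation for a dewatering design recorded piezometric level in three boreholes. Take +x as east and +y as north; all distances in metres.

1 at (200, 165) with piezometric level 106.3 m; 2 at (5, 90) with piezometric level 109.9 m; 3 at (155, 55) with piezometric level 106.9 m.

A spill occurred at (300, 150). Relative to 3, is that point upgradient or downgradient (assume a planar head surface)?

downgradient

With h = a·x + b·y + c and 1 as origin, the differences give:
  (-195)·a + (-75)·b = +3.6
  (-45)·a + (-110)·b = +0.6
Eliminate b (×(-110) and ×(-75), subtract): 18075·a = -351.00 → a = ∂h/∂x = -0.01942
Back-substitute: b = ∂h/∂y = +0.002490.
Head at (300, 150) = 106.3 + (-0.01942)·(100) + (+0.002490)·(-15) = 104.32 m.
That is lower than the 106.9 m at 3, so the point is downgradient.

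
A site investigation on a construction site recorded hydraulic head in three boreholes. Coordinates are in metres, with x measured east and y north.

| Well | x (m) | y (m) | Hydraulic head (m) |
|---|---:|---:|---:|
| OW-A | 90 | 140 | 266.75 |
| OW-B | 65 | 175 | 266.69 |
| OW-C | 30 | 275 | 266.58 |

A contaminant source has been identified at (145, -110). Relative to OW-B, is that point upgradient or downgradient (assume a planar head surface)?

upgradient

With h = a·x + b·y + c and OW-A as origin, the differences give:
  (-25)·a + 35·b = -0.06
  (-60)·a + 135·b = -0.17
Eliminate b (×135 and ×35, subtract): -1275·a = -2.150 → a = ∂h/∂x = +0.001686
Back-substitute: b = ∂h/∂y = -0.0005098.
Head at (145, -110) = 266.75 + (+0.001686)·(55) + (-0.0005098)·(-250) = 266.97 m.
That is higher than the 266.69 m at OW-B, so the point is upgradient.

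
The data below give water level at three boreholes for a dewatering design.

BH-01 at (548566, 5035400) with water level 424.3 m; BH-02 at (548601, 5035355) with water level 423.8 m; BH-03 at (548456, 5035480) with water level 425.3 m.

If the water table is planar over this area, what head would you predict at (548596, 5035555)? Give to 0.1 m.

Three-point gradient (reference BH-01): Δ to BH-02 = (35, -45, -0.5), Δ to BH-03 = (-110, 80, +1.0).
∂h/∂x = -0.002326, ∂h/∂y = +0.009302 (det = -2150).
h(548596, 5035555) = 424.3 + (-0.002326)·(30) + (+0.009302)·(155) = 424.3 -0.070 +1.442 = 425.672 m.

425.7 m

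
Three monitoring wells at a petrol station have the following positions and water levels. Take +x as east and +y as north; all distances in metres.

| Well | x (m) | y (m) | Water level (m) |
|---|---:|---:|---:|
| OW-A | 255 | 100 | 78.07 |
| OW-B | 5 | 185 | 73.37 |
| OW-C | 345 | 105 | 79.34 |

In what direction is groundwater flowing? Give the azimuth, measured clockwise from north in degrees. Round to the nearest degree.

With h = a·x + b·y + c and OW-A as origin, the differences give:
  (-250)·a + 85·b = -4.70
  90·a + 5·b = +1.27
Eliminate b (×5 and ×85, subtract): -8900·a = -131.450 → a = ∂h/∂x = +0.01477
Back-substitute: b = ∂h/∂y = -0.01185.
Flow direction (−∇h) has components (-0.01477 E, +0.01185 N).
Azimuth = atan2(E, N) = atan2(-0.01477, +0.01185) = 308.8° ≈ 309°.

309°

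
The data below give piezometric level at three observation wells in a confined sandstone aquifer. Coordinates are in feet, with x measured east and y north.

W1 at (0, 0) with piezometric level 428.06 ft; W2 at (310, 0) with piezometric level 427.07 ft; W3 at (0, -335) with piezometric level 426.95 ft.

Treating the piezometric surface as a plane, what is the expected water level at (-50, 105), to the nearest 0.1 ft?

∂h/∂x = (427.07 − 428.06) / (310 − 0) = -0.003194
∂h/∂y = (426.95 − 428.06) / (-335 − 0) = +0.003313
h(-50, 105) = 428.06 + (-0.003194)·(-50) + (+0.003313)·(105) = 428.06 +0.160 +0.348 = 428.568 ft.

428.6 ft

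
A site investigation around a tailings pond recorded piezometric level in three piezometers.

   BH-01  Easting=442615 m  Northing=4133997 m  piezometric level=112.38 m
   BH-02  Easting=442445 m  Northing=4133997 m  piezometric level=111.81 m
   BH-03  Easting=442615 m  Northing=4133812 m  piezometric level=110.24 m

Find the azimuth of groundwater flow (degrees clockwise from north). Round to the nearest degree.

∂h/∂x = (111.81 − 112.38) / (442445 − 442615) = +0.003353
∂h/∂y = (110.24 − 112.38) / (4133812 − 4133997) = +0.01157
Flow direction (−∇h) has components (-0.003353 E, -0.01157 N).
Azimuth = atan2(E, N) = atan2(-0.003353, -0.01157) = 196.2° ≈ 196°.

196°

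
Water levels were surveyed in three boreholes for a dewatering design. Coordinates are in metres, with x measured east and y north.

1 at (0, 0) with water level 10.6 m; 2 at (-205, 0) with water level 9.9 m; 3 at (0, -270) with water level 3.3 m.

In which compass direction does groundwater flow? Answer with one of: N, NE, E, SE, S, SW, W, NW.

S

∂h/∂x = (9.9 − 10.6) / (-205 − 0) = +0.003415
∂h/∂y = (3.3 − 10.6) / (-270 − 0) = +0.02704
Flow = −∇h = (-0.003415 east, -0.02704 north), which points south.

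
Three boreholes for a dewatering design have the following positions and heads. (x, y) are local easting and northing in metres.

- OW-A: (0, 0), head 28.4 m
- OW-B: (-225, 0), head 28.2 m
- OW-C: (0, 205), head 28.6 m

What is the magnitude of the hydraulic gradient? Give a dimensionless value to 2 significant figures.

0.0013

∂h/∂x = (28.2 − 28.4) / (-225 − 0) = +0.0008889
∂h/∂y = (28.6 − 28.4) / (205 − 0) = +0.0009756
|∇h| = √(0.0008889² + 0.0009756²) = 0.00132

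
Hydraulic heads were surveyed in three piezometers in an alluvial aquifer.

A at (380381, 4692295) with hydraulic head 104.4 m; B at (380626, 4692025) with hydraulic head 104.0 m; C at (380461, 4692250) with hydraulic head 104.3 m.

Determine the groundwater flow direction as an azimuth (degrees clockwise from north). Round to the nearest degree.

130°

Three-point gradient (reference A): Δ to B = (245, -270, -0.4), Δ to C = (80, -45, -0.1).
∂h/∂x = -0.0008511, ∂h/∂y = +0.0007092 (det = 10575).
Flow direction (−∇h) has components (+0.0008511 E, -0.0007092 N).
Azimuth = atan2(E, N) = atan2(+0.0008511, -0.0007092) = 129.8° ≈ 130°.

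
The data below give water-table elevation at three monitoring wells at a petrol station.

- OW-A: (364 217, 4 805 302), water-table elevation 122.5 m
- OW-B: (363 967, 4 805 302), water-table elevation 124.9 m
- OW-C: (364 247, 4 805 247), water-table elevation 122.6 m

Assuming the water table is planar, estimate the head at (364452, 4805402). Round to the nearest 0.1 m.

119.5 m

Taking OW-A as reference: OW-B−OW-A = (-250, 0, +2.4); OW-C−OW-A = (30, -55, +0.1).
Solve a·Δx + b·Δy = Δh: det = (-250)·(-55) − 30·0 = 13750.
∂h/∂x = [(+2.4)·(-55) − (+0.1)·0] / 13750 = -0.009600
∂h/∂y = [(-250)·(+0.1) − 30·(+2.4)] / 13750 = -0.007055
h(364452, 4805402) = 122.5 + (-0.009600)·(235) + (-0.007055)·(100) = 122.5 -2.256 -0.705 = 119.539 m.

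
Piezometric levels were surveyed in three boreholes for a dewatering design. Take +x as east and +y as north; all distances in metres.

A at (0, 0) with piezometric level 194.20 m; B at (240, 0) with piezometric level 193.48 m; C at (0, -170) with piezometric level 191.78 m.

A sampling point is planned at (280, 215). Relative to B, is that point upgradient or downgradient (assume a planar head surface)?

upgradient

∂h/∂x = (193.48 − 194.20) / (240 − 0) = -0.003000
∂h/∂y = (191.78 − 194.20) / (-170 − 0) = +0.01424
Head at (280, 215) = 194.20 + (-0.003000)·(280) + (+0.01424)·(215) = 196.42 m.
That is higher than the 193.48 m at B, so the point is upgradient.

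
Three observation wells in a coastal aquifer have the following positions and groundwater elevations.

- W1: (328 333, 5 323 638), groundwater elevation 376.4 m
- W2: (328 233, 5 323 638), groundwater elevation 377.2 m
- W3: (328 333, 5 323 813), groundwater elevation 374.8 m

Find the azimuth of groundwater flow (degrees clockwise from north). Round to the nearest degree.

∂h/∂x = (377.2 − 376.4) / (328233 − 328333) = -0.008000
∂h/∂y = (374.8 − 376.4) / (5323813 − 5323638) = -0.009143
Flow direction (−∇h) has components (+0.008000 E, +0.009143 N).
Azimuth = atan2(E, N) = atan2(+0.008000, +0.009143) = 41.2° ≈ 041°.

041°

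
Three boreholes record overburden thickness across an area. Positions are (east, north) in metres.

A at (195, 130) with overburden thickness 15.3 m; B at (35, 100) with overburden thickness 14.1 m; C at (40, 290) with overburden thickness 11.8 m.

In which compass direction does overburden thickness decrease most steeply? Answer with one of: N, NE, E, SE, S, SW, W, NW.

NW

With d = a·x + b·y + c and A as origin, the differences give:
  (-160)·a + (-30)·b = -1.2
  (-155)·a + 160·b = -3.5
Eliminate b (×160 and ×(-30), subtract): -30250·a = -297.00 → a = ∂d/∂x = +0.009818
Back-substitute: b = ∂d/∂y = -0.01236.
Steepest decrease is along −∇f = (-0.009818 E, +0.01236 N) → northwest.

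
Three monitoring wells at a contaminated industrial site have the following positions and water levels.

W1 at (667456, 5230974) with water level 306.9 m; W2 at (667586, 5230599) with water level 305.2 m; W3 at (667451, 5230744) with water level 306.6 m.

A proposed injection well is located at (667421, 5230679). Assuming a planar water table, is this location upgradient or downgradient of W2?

upgradient

Taking W1 as reference: W2−W1 = (130, -375, -1.7); W3−W1 = (-5, -230, -0.3).
Solve a·Δx + b·Δy = Δh: det = 130·(-230) − (-5)·(-375) = -31775.
∂h/∂x = [(-1.7)·(-230) − (-0.3)·(-375)] / -31775 = -0.008765
∂h/∂y = [130·(-0.3) − (-5)·(-1.7)] / -31775 = +0.001495
Head at (667421, 5230679) = 306.9 + (-0.008765)·(-35) + (+0.001495)·(-295) = 306.77 m.
That is higher than the 305.2 m at W2, so the point is upgradient.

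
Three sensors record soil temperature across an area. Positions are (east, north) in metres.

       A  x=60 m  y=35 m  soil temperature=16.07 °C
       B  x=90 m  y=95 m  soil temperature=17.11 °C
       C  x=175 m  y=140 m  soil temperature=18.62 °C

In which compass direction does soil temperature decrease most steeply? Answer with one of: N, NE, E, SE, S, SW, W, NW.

SW

With T = a·x + b·y + c and A as origin, the differences give:
  30·a + 60·b = +1.04
  115·a + 105·b = +2.55
Eliminate b (×105 and ×60, subtract): -3750·a = -43.800 → a = ∂T/∂x = +0.01168
Back-substitute: b = ∂T/∂y = +0.01149.
Steepest decrease is along −∇f = (-0.01168 E, -0.01149 N) → southwest.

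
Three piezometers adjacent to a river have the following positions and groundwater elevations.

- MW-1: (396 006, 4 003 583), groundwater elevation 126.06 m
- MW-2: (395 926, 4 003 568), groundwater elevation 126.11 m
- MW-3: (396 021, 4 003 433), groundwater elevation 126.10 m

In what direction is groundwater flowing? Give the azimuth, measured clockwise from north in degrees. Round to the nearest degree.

060°

With h = a·x + b·y + c and MW-1 as origin, the differences give:
  (-80)·a + (-15)·b = +0.05
  15·a + (-150)·b = +0.04
Eliminate b (×(-150) and ×(-15), subtract): 12225·a = -6.900 → a = ∂h/∂x = -0.0005644
Back-substitute: b = ∂h/∂y = -0.0003231.
Flow direction (−∇h) has components (+0.0005644 E, +0.0003231 N).
Azimuth = atan2(E, N) = atan2(+0.0005644, +0.0003231) = 60.2° ≈ 060°.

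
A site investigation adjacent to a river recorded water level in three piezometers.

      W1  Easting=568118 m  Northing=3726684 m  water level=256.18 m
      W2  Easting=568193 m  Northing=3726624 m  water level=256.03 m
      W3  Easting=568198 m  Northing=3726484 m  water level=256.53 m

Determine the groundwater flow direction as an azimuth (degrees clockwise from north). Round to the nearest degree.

Three-point gradient (reference W1): Δ to W2 = (75, -60, -0.15), Δ to W3 = (80, -200, +0.35).
∂h/∂x = -0.005000, ∂h/∂y = -0.003750 (det = -10200).
Flow direction (−∇h) has components (+0.005000 E, +0.003750 N).
Azimuth = atan2(E, N) = atan2(+0.005000, +0.003750) = 53.1° ≈ 053°.

053°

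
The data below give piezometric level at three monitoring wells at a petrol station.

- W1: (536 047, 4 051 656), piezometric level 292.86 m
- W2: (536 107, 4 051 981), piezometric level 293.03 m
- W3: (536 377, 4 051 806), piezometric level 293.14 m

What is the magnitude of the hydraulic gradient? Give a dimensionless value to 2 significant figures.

Three-point gradient (reference W1): Δ to W2 = (60, 325, +0.17), Δ to W3 = (330, 150, +0.28).
∂h/∂x = +0.0006667, ∂h/∂y = +0.0004000 (det = -98250).
|∇h| = √(0.0006667² + 0.0004000²) = 0.0007775

0.00078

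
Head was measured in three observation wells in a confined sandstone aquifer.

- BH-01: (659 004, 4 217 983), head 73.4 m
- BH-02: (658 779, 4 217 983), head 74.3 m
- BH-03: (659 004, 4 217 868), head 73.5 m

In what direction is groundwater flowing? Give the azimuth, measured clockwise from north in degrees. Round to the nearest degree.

∂h/∂x = (74.3 − 73.4) / (658779 − 659004) = -0.004000
∂h/∂y = (73.5 − 73.4) / (4217868 − 4217983) = -0.0008696
Flow direction (−∇h) has components (+0.004000 E, +0.0008696 N).
Azimuth = atan2(E, N) = atan2(+0.004000, +0.0008696) = 77.7° ≈ 078°.

078°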